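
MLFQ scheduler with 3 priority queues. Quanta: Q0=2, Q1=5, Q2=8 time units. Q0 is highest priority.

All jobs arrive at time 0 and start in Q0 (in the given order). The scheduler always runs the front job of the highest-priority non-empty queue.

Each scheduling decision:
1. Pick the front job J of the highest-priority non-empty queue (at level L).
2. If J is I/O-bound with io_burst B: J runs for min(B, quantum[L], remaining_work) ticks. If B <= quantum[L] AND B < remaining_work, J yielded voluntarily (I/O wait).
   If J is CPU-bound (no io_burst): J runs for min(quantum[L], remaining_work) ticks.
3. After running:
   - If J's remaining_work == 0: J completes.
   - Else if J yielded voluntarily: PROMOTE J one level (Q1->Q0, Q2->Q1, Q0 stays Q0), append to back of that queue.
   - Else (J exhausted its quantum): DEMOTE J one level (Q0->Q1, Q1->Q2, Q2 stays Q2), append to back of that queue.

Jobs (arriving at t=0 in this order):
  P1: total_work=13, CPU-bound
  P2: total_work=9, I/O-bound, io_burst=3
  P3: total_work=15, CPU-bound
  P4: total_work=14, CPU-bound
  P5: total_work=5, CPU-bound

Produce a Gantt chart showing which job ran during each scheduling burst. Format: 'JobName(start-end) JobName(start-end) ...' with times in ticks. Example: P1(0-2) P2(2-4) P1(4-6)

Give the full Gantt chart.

t=0-2: P1@Q0 runs 2, rem=11, quantum used, demote→Q1. Q0=[P2,P3,P4,P5] Q1=[P1] Q2=[]
t=2-4: P2@Q0 runs 2, rem=7, quantum used, demote→Q1. Q0=[P3,P4,P5] Q1=[P1,P2] Q2=[]
t=4-6: P3@Q0 runs 2, rem=13, quantum used, demote→Q1. Q0=[P4,P5] Q1=[P1,P2,P3] Q2=[]
t=6-8: P4@Q0 runs 2, rem=12, quantum used, demote→Q1. Q0=[P5] Q1=[P1,P2,P3,P4] Q2=[]
t=8-10: P5@Q0 runs 2, rem=3, quantum used, demote→Q1. Q0=[] Q1=[P1,P2,P3,P4,P5] Q2=[]
t=10-15: P1@Q1 runs 5, rem=6, quantum used, demote→Q2. Q0=[] Q1=[P2,P3,P4,P5] Q2=[P1]
t=15-18: P2@Q1 runs 3, rem=4, I/O yield, promote→Q0. Q0=[P2] Q1=[P3,P4,P5] Q2=[P1]
t=18-20: P2@Q0 runs 2, rem=2, quantum used, demote→Q1. Q0=[] Q1=[P3,P4,P5,P2] Q2=[P1]
t=20-25: P3@Q1 runs 5, rem=8, quantum used, demote→Q2. Q0=[] Q1=[P4,P5,P2] Q2=[P1,P3]
t=25-30: P4@Q1 runs 5, rem=7, quantum used, demote→Q2. Q0=[] Q1=[P5,P2] Q2=[P1,P3,P4]
t=30-33: P5@Q1 runs 3, rem=0, completes. Q0=[] Q1=[P2] Q2=[P1,P3,P4]
t=33-35: P2@Q1 runs 2, rem=0, completes. Q0=[] Q1=[] Q2=[P1,P3,P4]
t=35-41: P1@Q2 runs 6, rem=0, completes. Q0=[] Q1=[] Q2=[P3,P4]
t=41-49: P3@Q2 runs 8, rem=0, completes. Q0=[] Q1=[] Q2=[P4]
t=49-56: P4@Q2 runs 7, rem=0, completes. Q0=[] Q1=[] Q2=[]

Answer: P1(0-2) P2(2-4) P3(4-6) P4(6-8) P5(8-10) P1(10-15) P2(15-18) P2(18-20) P3(20-25) P4(25-30) P5(30-33) P2(33-35) P1(35-41) P3(41-49) P4(49-56)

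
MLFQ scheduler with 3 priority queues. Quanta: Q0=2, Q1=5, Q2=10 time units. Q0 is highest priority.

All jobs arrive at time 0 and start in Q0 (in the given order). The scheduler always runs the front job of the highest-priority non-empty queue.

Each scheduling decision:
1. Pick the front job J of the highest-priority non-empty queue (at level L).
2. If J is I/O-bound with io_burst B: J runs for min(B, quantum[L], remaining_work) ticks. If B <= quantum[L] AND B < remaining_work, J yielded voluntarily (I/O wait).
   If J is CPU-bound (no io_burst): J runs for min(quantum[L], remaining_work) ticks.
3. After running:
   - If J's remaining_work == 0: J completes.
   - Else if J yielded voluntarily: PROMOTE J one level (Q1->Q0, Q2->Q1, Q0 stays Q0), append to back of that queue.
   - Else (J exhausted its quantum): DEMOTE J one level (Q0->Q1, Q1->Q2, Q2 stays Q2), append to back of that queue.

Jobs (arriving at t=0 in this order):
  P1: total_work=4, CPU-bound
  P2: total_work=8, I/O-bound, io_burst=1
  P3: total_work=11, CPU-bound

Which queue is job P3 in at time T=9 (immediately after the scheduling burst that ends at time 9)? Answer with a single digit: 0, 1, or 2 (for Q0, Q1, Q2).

t=0-2: P1@Q0 runs 2, rem=2, quantum used, demote→Q1. Q0=[P2,P3] Q1=[P1] Q2=[]
t=2-3: P2@Q0 runs 1, rem=7, I/O yield, promote→Q0. Q0=[P3,P2] Q1=[P1] Q2=[]
t=3-5: P3@Q0 runs 2, rem=9, quantum used, demote→Q1. Q0=[P2] Q1=[P1,P3] Q2=[]
t=5-6: P2@Q0 runs 1, rem=6, I/O yield, promote→Q0. Q0=[P2] Q1=[P1,P3] Q2=[]
t=6-7: P2@Q0 runs 1, rem=5, I/O yield, promote→Q0. Q0=[P2] Q1=[P1,P3] Q2=[]
t=7-8: P2@Q0 runs 1, rem=4, I/O yield, promote→Q0. Q0=[P2] Q1=[P1,P3] Q2=[]
t=8-9: P2@Q0 runs 1, rem=3, I/O yield, promote→Q0. Q0=[P2] Q1=[P1,P3] Q2=[]
t=9-10: P2@Q0 runs 1, rem=2, I/O yield, promote→Q0. Q0=[P2] Q1=[P1,P3] Q2=[]
t=10-11: P2@Q0 runs 1, rem=1, I/O yield, promote→Q0. Q0=[P2] Q1=[P1,P3] Q2=[]
t=11-12: P2@Q0 runs 1, rem=0, completes. Q0=[] Q1=[P1,P3] Q2=[]
t=12-14: P1@Q1 runs 2, rem=0, completes. Q0=[] Q1=[P3] Q2=[]
t=14-19: P3@Q1 runs 5, rem=4, quantum used, demote→Q2. Q0=[] Q1=[] Q2=[P3]
t=19-23: P3@Q2 runs 4, rem=0, completes. Q0=[] Q1=[] Q2=[]

Answer: 1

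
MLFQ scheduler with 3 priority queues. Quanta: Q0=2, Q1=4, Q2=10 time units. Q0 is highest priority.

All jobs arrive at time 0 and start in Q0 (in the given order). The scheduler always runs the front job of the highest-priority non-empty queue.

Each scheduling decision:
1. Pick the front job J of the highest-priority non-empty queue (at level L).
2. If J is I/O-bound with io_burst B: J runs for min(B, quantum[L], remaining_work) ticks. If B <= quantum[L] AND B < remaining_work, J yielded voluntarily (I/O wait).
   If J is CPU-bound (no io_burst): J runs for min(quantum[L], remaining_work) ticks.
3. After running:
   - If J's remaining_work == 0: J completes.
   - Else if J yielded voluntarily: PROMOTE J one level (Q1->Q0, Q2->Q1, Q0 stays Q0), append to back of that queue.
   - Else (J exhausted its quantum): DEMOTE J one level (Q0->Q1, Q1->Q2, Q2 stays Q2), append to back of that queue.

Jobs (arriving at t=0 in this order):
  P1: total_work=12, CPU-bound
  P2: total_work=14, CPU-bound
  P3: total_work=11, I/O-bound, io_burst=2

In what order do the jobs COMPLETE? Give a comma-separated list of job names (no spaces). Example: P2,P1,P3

t=0-2: P1@Q0 runs 2, rem=10, quantum used, demote→Q1. Q0=[P2,P3] Q1=[P1] Q2=[]
t=2-4: P2@Q0 runs 2, rem=12, quantum used, demote→Q1. Q0=[P3] Q1=[P1,P2] Q2=[]
t=4-6: P3@Q0 runs 2, rem=9, I/O yield, promote→Q0. Q0=[P3] Q1=[P1,P2] Q2=[]
t=6-8: P3@Q0 runs 2, rem=7, I/O yield, promote→Q0. Q0=[P3] Q1=[P1,P2] Q2=[]
t=8-10: P3@Q0 runs 2, rem=5, I/O yield, promote→Q0. Q0=[P3] Q1=[P1,P2] Q2=[]
t=10-12: P3@Q0 runs 2, rem=3, I/O yield, promote→Q0. Q0=[P3] Q1=[P1,P2] Q2=[]
t=12-14: P3@Q0 runs 2, rem=1, I/O yield, promote→Q0. Q0=[P3] Q1=[P1,P2] Q2=[]
t=14-15: P3@Q0 runs 1, rem=0, completes. Q0=[] Q1=[P1,P2] Q2=[]
t=15-19: P1@Q1 runs 4, rem=6, quantum used, demote→Q2. Q0=[] Q1=[P2] Q2=[P1]
t=19-23: P2@Q1 runs 4, rem=8, quantum used, demote→Q2. Q0=[] Q1=[] Q2=[P1,P2]
t=23-29: P1@Q2 runs 6, rem=0, completes. Q0=[] Q1=[] Q2=[P2]
t=29-37: P2@Q2 runs 8, rem=0, completes. Q0=[] Q1=[] Q2=[]

Answer: P3,P1,P2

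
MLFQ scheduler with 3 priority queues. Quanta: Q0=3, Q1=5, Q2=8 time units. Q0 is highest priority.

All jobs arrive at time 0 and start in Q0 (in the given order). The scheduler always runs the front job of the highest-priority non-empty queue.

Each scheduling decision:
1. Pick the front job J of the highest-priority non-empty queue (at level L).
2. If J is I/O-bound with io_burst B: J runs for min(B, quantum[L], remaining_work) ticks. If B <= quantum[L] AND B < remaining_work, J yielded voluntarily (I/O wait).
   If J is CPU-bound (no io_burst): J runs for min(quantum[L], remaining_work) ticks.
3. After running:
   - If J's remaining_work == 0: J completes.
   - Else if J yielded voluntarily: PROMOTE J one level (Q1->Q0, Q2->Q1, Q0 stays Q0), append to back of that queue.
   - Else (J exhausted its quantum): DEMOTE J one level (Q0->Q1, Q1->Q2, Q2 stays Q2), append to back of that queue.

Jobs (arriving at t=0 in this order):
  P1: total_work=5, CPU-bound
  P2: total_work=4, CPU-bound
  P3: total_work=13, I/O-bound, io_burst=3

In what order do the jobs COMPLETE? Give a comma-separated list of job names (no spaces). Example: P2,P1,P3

t=0-3: P1@Q0 runs 3, rem=2, quantum used, demote→Q1. Q0=[P2,P3] Q1=[P1] Q2=[]
t=3-6: P2@Q0 runs 3, rem=1, quantum used, demote→Q1. Q0=[P3] Q1=[P1,P2] Q2=[]
t=6-9: P3@Q0 runs 3, rem=10, I/O yield, promote→Q0. Q0=[P3] Q1=[P1,P2] Q2=[]
t=9-12: P3@Q0 runs 3, rem=7, I/O yield, promote→Q0. Q0=[P3] Q1=[P1,P2] Q2=[]
t=12-15: P3@Q0 runs 3, rem=4, I/O yield, promote→Q0. Q0=[P3] Q1=[P1,P2] Q2=[]
t=15-18: P3@Q0 runs 3, rem=1, I/O yield, promote→Q0. Q0=[P3] Q1=[P1,P2] Q2=[]
t=18-19: P3@Q0 runs 1, rem=0, completes. Q0=[] Q1=[P1,P2] Q2=[]
t=19-21: P1@Q1 runs 2, rem=0, completes. Q0=[] Q1=[P2] Q2=[]
t=21-22: P2@Q1 runs 1, rem=0, completes. Q0=[] Q1=[] Q2=[]

Answer: P3,P1,P2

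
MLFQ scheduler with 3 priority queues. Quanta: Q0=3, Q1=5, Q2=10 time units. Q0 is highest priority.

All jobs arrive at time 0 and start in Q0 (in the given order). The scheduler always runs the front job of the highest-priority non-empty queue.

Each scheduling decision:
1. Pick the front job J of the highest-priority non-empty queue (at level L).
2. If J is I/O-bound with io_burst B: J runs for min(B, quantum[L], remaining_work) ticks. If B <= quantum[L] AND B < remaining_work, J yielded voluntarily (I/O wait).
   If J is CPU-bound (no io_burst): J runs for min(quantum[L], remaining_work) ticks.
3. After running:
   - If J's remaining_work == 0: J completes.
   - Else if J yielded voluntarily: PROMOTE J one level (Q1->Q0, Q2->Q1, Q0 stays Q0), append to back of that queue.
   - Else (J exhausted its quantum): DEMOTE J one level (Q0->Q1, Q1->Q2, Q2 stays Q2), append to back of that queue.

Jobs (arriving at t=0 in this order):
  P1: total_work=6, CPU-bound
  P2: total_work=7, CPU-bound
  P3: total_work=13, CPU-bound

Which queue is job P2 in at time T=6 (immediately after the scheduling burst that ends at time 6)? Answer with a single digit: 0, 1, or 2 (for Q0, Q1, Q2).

Answer: 1

Derivation:
t=0-3: P1@Q0 runs 3, rem=3, quantum used, demote→Q1. Q0=[P2,P3] Q1=[P1] Q2=[]
t=3-6: P2@Q0 runs 3, rem=4, quantum used, demote→Q1. Q0=[P3] Q1=[P1,P2] Q2=[]
t=6-9: P3@Q0 runs 3, rem=10, quantum used, demote→Q1. Q0=[] Q1=[P1,P2,P3] Q2=[]
t=9-12: P1@Q1 runs 3, rem=0, completes. Q0=[] Q1=[P2,P3] Q2=[]
t=12-16: P2@Q1 runs 4, rem=0, completes. Q0=[] Q1=[P3] Q2=[]
t=16-21: P3@Q1 runs 5, rem=5, quantum used, demote→Q2. Q0=[] Q1=[] Q2=[P3]
t=21-26: P3@Q2 runs 5, rem=0, completes. Q0=[] Q1=[] Q2=[]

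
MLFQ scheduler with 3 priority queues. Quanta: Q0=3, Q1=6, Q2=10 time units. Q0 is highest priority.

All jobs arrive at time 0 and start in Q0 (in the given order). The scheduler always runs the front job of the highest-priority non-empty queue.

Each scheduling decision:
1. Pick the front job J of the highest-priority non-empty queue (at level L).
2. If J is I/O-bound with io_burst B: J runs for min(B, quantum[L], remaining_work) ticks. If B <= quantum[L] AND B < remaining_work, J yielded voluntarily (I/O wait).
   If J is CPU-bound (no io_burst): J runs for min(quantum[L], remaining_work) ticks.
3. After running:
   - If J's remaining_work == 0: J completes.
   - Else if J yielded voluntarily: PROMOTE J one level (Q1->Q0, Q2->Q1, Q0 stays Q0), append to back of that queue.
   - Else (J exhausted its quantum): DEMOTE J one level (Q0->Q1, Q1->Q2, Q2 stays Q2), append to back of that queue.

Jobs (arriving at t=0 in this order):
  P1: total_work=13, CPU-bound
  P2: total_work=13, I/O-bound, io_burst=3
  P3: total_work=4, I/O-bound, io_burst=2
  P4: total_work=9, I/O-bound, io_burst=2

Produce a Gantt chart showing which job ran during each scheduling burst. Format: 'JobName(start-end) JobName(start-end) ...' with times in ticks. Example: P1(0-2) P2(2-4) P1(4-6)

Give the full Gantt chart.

t=0-3: P1@Q0 runs 3, rem=10, quantum used, demote→Q1. Q0=[P2,P3,P4] Q1=[P1] Q2=[]
t=3-6: P2@Q0 runs 3, rem=10, I/O yield, promote→Q0. Q0=[P3,P4,P2] Q1=[P1] Q2=[]
t=6-8: P3@Q0 runs 2, rem=2, I/O yield, promote→Q0. Q0=[P4,P2,P3] Q1=[P1] Q2=[]
t=8-10: P4@Q0 runs 2, rem=7, I/O yield, promote→Q0. Q0=[P2,P3,P4] Q1=[P1] Q2=[]
t=10-13: P2@Q0 runs 3, rem=7, I/O yield, promote→Q0. Q0=[P3,P4,P2] Q1=[P1] Q2=[]
t=13-15: P3@Q0 runs 2, rem=0, completes. Q0=[P4,P2] Q1=[P1] Q2=[]
t=15-17: P4@Q0 runs 2, rem=5, I/O yield, promote→Q0. Q0=[P2,P4] Q1=[P1] Q2=[]
t=17-20: P2@Q0 runs 3, rem=4, I/O yield, promote→Q0. Q0=[P4,P2] Q1=[P1] Q2=[]
t=20-22: P4@Q0 runs 2, rem=3, I/O yield, promote→Q0. Q0=[P2,P4] Q1=[P1] Q2=[]
t=22-25: P2@Q0 runs 3, rem=1, I/O yield, promote→Q0. Q0=[P4,P2] Q1=[P1] Q2=[]
t=25-27: P4@Q0 runs 2, rem=1, I/O yield, promote→Q0. Q0=[P2,P4] Q1=[P1] Q2=[]
t=27-28: P2@Q0 runs 1, rem=0, completes. Q0=[P4] Q1=[P1] Q2=[]
t=28-29: P4@Q0 runs 1, rem=0, completes. Q0=[] Q1=[P1] Q2=[]
t=29-35: P1@Q1 runs 6, rem=4, quantum used, demote→Q2. Q0=[] Q1=[] Q2=[P1]
t=35-39: P1@Q2 runs 4, rem=0, completes. Q0=[] Q1=[] Q2=[]

Answer: P1(0-3) P2(3-6) P3(6-8) P4(8-10) P2(10-13) P3(13-15) P4(15-17) P2(17-20) P4(20-22) P2(22-25) P4(25-27) P2(27-28) P4(28-29) P1(29-35) P1(35-39)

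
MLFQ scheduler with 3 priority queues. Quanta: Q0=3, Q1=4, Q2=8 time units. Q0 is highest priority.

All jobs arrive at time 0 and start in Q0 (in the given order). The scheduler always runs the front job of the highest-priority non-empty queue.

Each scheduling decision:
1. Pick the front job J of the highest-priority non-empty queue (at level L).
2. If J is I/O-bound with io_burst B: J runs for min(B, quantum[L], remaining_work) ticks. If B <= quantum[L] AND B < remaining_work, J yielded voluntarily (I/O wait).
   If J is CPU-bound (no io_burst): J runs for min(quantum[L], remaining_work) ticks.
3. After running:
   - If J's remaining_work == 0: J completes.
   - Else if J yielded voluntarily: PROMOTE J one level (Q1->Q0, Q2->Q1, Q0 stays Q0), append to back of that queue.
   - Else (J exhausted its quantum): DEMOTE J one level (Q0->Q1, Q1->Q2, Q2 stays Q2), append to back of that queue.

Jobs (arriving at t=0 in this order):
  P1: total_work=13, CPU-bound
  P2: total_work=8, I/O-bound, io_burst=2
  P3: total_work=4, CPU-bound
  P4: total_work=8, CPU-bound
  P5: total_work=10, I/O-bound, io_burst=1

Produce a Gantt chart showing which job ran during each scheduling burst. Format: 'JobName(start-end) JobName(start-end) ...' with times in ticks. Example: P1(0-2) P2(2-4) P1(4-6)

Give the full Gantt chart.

t=0-3: P1@Q0 runs 3, rem=10, quantum used, demote→Q1. Q0=[P2,P3,P4,P5] Q1=[P1] Q2=[]
t=3-5: P2@Q0 runs 2, rem=6, I/O yield, promote→Q0. Q0=[P3,P4,P5,P2] Q1=[P1] Q2=[]
t=5-8: P3@Q0 runs 3, rem=1, quantum used, demote→Q1. Q0=[P4,P5,P2] Q1=[P1,P3] Q2=[]
t=8-11: P4@Q0 runs 3, rem=5, quantum used, demote→Q1. Q0=[P5,P2] Q1=[P1,P3,P4] Q2=[]
t=11-12: P5@Q0 runs 1, rem=9, I/O yield, promote→Q0. Q0=[P2,P5] Q1=[P1,P3,P4] Q2=[]
t=12-14: P2@Q0 runs 2, rem=4, I/O yield, promote→Q0. Q0=[P5,P2] Q1=[P1,P3,P4] Q2=[]
t=14-15: P5@Q0 runs 1, rem=8, I/O yield, promote→Q0. Q0=[P2,P5] Q1=[P1,P3,P4] Q2=[]
t=15-17: P2@Q0 runs 2, rem=2, I/O yield, promote→Q0. Q0=[P5,P2] Q1=[P1,P3,P4] Q2=[]
t=17-18: P5@Q0 runs 1, rem=7, I/O yield, promote→Q0. Q0=[P2,P5] Q1=[P1,P3,P4] Q2=[]
t=18-20: P2@Q0 runs 2, rem=0, completes. Q0=[P5] Q1=[P1,P3,P4] Q2=[]
t=20-21: P5@Q0 runs 1, rem=6, I/O yield, promote→Q0. Q0=[P5] Q1=[P1,P3,P4] Q2=[]
t=21-22: P5@Q0 runs 1, rem=5, I/O yield, promote→Q0. Q0=[P5] Q1=[P1,P3,P4] Q2=[]
t=22-23: P5@Q0 runs 1, rem=4, I/O yield, promote→Q0. Q0=[P5] Q1=[P1,P3,P4] Q2=[]
t=23-24: P5@Q0 runs 1, rem=3, I/O yield, promote→Q0. Q0=[P5] Q1=[P1,P3,P4] Q2=[]
t=24-25: P5@Q0 runs 1, rem=2, I/O yield, promote→Q0. Q0=[P5] Q1=[P1,P3,P4] Q2=[]
t=25-26: P5@Q0 runs 1, rem=1, I/O yield, promote→Q0. Q0=[P5] Q1=[P1,P3,P4] Q2=[]
t=26-27: P5@Q0 runs 1, rem=0, completes. Q0=[] Q1=[P1,P3,P4] Q2=[]
t=27-31: P1@Q1 runs 4, rem=6, quantum used, demote→Q2. Q0=[] Q1=[P3,P4] Q2=[P1]
t=31-32: P3@Q1 runs 1, rem=0, completes. Q0=[] Q1=[P4] Q2=[P1]
t=32-36: P4@Q1 runs 4, rem=1, quantum used, demote→Q2. Q0=[] Q1=[] Q2=[P1,P4]
t=36-42: P1@Q2 runs 6, rem=0, completes. Q0=[] Q1=[] Q2=[P4]
t=42-43: P4@Q2 runs 1, rem=0, completes. Q0=[] Q1=[] Q2=[]

Answer: P1(0-3) P2(3-5) P3(5-8) P4(8-11) P5(11-12) P2(12-14) P5(14-15) P2(15-17) P5(17-18) P2(18-20) P5(20-21) P5(21-22) P5(22-23) P5(23-24) P5(24-25) P5(25-26) P5(26-27) P1(27-31) P3(31-32) P4(32-36) P1(36-42) P4(42-43)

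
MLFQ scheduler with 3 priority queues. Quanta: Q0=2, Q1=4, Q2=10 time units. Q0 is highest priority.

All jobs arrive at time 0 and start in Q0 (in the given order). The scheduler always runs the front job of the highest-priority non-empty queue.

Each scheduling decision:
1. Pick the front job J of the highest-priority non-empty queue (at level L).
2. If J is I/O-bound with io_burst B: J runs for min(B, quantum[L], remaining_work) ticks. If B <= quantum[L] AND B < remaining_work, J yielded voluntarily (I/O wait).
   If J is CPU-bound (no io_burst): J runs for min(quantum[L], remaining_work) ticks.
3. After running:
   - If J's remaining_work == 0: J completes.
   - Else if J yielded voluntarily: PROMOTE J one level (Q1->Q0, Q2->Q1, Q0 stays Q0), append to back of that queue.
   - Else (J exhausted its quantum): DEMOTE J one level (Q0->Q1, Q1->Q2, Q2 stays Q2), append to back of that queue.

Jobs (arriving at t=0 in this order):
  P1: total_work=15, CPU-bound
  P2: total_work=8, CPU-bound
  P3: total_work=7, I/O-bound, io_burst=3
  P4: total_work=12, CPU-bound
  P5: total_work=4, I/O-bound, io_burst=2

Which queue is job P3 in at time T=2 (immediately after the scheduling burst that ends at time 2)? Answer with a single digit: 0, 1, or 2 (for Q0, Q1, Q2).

Answer: 0

Derivation:
t=0-2: P1@Q0 runs 2, rem=13, quantum used, demote→Q1. Q0=[P2,P3,P4,P5] Q1=[P1] Q2=[]
t=2-4: P2@Q0 runs 2, rem=6, quantum used, demote→Q1. Q0=[P3,P4,P5] Q1=[P1,P2] Q2=[]
t=4-6: P3@Q0 runs 2, rem=5, quantum used, demote→Q1. Q0=[P4,P5] Q1=[P1,P2,P3] Q2=[]
t=6-8: P4@Q0 runs 2, rem=10, quantum used, demote→Q1. Q0=[P5] Q1=[P1,P2,P3,P4] Q2=[]
t=8-10: P5@Q0 runs 2, rem=2, I/O yield, promote→Q0. Q0=[P5] Q1=[P1,P2,P3,P4] Q2=[]
t=10-12: P5@Q0 runs 2, rem=0, completes. Q0=[] Q1=[P1,P2,P3,P4] Q2=[]
t=12-16: P1@Q1 runs 4, rem=9, quantum used, demote→Q2. Q0=[] Q1=[P2,P3,P4] Q2=[P1]
t=16-20: P2@Q1 runs 4, rem=2, quantum used, demote→Q2. Q0=[] Q1=[P3,P4] Q2=[P1,P2]
t=20-23: P3@Q1 runs 3, rem=2, I/O yield, promote→Q0. Q0=[P3] Q1=[P4] Q2=[P1,P2]
t=23-25: P3@Q0 runs 2, rem=0, completes. Q0=[] Q1=[P4] Q2=[P1,P2]
t=25-29: P4@Q1 runs 4, rem=6, quantum used, demote→Q2. Q0=[] Q1=[] Q2=[P1,P2,P4]
t=29-38: P1@Q2 runs 9, rem=0, completes. Q0=[] Q1=[] Q2=[P2,P4]
t=38-40: P2@Q2 runs 2, rem=0, completes. Q0=[] Q1=[] Q2=[P4]
t=40-46: P4@Q2 runs 6, rem=0, completes. Q0=[] Q1=[] Q2=[]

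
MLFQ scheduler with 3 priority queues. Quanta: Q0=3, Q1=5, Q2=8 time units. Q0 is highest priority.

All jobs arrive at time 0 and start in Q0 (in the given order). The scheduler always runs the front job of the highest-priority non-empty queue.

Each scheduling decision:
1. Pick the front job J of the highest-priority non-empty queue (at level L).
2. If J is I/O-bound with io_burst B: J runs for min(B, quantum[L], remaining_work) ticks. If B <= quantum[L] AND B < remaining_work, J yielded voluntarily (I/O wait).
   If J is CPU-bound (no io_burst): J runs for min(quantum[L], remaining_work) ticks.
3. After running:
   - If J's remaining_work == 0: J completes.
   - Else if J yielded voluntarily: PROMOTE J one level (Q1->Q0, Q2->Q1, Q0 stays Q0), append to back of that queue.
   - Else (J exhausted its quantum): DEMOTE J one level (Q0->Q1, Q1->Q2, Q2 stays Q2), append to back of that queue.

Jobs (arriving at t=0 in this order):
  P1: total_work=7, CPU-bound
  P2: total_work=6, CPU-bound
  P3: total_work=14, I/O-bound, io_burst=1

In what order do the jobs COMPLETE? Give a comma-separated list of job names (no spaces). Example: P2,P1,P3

t=0-3: P1@Q0 runs 3, rem=4, quantum used, demote→Q1. Q0=[P2,P3] Q1=[P1] Q2=[]
t=3-6: P2@Q0 runs 3, rem=3, quantum used, demote→Q1. Q0=[P3] Q1=[P1,P2] Q2=[]
t=6-7: P3@Q0 runs 1, rem=13, I/O yield, promote→Q0. Q0=[P3] Q1=[P1,P2] Q2=[]
t=7-8: P3@Q0 runs 1, rem=12, I/O yield, promote→Q0. Q0=[P3] Q1=[P1,P2] Q2=[]
t=8-9: P3@Q0 runs 1, rem=11, I/O yield, promote→Q0. Q0=[P3] Q1=[P1,P2] Q2=[]
t=9-10: P3@Q0 runs 1, rem=10, I/O yield, promote→Q0. Q0=[P3] Q1=[P1,P2] Q2=[]
t=10-11: P3@Q0 runs 1, rem=9, I/O yield, promote→Q0. Q0=[P3] Q1=[P1,P2] Q2=[]
t=11-12: P3@Q0 runs 1, rem=8, I/O yield, promote→Q0. Q0=[P3] Q1=[P1,P2] Q2=[]
t=12-13: P3@Q0 runs 1, rem=7, I/O yield, promote→Q0. Q0=[P3] Q1=[P1,P2] Q2=[]
t=13-14: P3@Q0 runs 1, rem=6, I/O yield, promote→Q0. Q0=[P3] Q1=[P1,P2] Q2=[]
t=14-15: P3@Q0 runs 1, rem=5, I/O yield, promote→Q0. Q0=[P3] Q1=[P1,P2] Q2=[]
t=15-16: P3@Q0 runs 1, rem=4, I/O yield, promote→Q0. Q0=[P3] Q1=[P1,P2] Q2=[]
t=16-17: P3@Q0 runs 1, rem=3, I/O yield, promote→Q0. Q0=[P3] Q1=[P1,P2] Q2=[]
t=17-18: P3@Q0 runs 1, rem=2, I/O yield, promote→Q0. Q0=[P3] Q1=[P1,P2] Q2=[]
t=18-19: P3@Q0 runs 1, rem=1, I/O yield, promote→Q0. Q0=[P3] Q1=[P1,P2] Q2=[]
t=19-20: P3@Q0 runs 1, rem=0, completes. Q0=[] Q1=[P1,P2] Q2=[]
t=20-24: P1@Q1 runs 4, rem=0, completes. Q0=[] Q1=[P2] Q2=[]
t=24-27: P2@Q1 runs 3, rem=0, completes. Q0=[] Q1=[] Q2=[]

Answer: P3,P1,P2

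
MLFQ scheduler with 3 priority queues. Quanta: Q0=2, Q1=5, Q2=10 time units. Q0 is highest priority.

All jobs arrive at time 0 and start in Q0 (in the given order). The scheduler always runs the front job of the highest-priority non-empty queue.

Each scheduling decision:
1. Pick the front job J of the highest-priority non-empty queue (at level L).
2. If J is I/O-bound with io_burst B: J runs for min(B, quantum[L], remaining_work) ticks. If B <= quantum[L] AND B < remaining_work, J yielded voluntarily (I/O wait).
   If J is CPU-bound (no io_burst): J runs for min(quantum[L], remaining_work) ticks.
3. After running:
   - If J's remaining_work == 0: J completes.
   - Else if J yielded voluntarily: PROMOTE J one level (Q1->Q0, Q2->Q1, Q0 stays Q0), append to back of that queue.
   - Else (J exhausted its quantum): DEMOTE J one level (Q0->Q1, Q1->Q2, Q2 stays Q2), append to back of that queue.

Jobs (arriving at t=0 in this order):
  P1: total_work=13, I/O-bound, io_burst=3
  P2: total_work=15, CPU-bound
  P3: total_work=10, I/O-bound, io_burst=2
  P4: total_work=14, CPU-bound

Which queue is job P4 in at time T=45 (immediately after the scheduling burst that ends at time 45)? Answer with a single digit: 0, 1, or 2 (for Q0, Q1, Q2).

t=0-2: P1@Q0 runs 2, rem=11, quantum used, demote→Q1. Q0=[P2,P3,P4] Q1=[P1] Q2=[]
t=2-4: P2@Q0 runs 2, rem=13, quantum used, demote→Q1. Q0=[P3,P4] Q1=[P1,P2] Q2=[]
t=4-6: P3@Q0 runs 2, rem=8, I/O yield, promote→Q0. Q0=[P4,P3] Q1=[P1,P2] Q2=[]
t=6-8: P4@Q0 runs 2, rem=12, quantum used, demote→Q1. Q0=[P3] Q1=[P1,P2,P4] Q2=[]
t=8-10: P3@Q0 runs 2, rem=6, I/O yield, promote→Q0. Q0=[P3] Q1=[P1,P2,P4] Q2=[]
t=10-12: P3@Q0 runs 2, rem=4, I/O yield, promote→Q0. Q0=[P3] Q1=[P1,P2,P4] Q2=[]
t=12-14: P3@Q0 runs 2, rem=2, I/O yield, promote→Q0. Q0=[P3] Q1=[P1,P2,P4] Q2=[]
t=14-16: P3@Q0 runs 2, rem=0, completes. Q0=[] Q1=[P1,P2,P4] Q2=[]
t=16-19: P1@Q1 runs 3, rem=8, I/O yield, promote→Q0. Q0=[P1] Q1=[P2,P4] Q2=[]
t=19-21: P1@Q0 runs 2, rem=6, quantum used, demote→Q1. Q0=[] Q1=[P2,P4,P1] Q2=[]
t=21-26: P2@Q1 runs 5, rem=8, quantum used, demote→Q2. Q0=[] Q1=[P4,P1] Q2=[P2]
t=26-31: P4@Q1 runs 5, rem=7, quantum used, demote→Q2. Q0=[] Q1=[P1] Q2=[P2,P4]
t=31-34: P1@Q1 runs 3, rem=3, I/O yield, promote→Q0. Q0=[P1] Q1=[] Q2=[P2,P4]
t=34-36: P1@Q0 runs 2, rem=1, quantum used, demote→Q1. Q0=[] Q1=[P1] Q2=[P2,P4]
t=36-37: P1@Q1 runs 1, rem=0, completes. Q0=[] Q1=[] Q2=[P2,P4]
t=37-45: P2@Q2 runs 8, rem=0, completes. Q0=[] Q1=[] Q2=[P4]
t=45-52: P4@Q2 runs 7, rem=0, completes. Q0=[] Q1=[] Q2=[]

Answer: 2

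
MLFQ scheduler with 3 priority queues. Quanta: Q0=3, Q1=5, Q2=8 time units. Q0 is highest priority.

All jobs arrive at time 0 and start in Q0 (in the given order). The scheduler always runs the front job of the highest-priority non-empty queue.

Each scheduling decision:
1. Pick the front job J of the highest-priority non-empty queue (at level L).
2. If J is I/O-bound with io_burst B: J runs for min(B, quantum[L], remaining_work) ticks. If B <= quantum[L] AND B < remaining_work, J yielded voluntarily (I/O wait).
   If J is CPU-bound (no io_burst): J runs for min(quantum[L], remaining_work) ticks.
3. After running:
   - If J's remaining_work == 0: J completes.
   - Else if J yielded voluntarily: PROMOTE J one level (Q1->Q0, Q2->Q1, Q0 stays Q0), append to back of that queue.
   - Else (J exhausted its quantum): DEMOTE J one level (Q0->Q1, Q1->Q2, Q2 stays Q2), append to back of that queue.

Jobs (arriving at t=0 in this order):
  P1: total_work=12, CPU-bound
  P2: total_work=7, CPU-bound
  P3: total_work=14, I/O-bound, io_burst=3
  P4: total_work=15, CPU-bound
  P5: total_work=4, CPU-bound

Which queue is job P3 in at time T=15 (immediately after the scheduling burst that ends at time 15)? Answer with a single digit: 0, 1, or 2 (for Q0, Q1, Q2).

Answer: 0

Derivation:
t=0-3: P1@Q0 runs 3, rem=9, quantum used, demote→Q1. Q0=[P2,P3,P4,P5] Q1=[P1] Q2=[]
t=3-6: P2@Q0 runs 3, rem=4, quantum used, demote→Q1. Q0=[P3,P4,P5] Q1=[P1,P2] Q2=[]
t=6-9: P3@Q0 runs 3, rem=11, I/O yield, promote→Q0. Q0=[P4,P5,P3] Q1=[P1,P2] Q2=[]
t=9-12: P4@Q0 runs 3, rem=12, quantum used, demote→Q1. Q0=[P5,P3] Q1=[P1,P2,P4] Q2=[]
t=12-15: P5@Q0 runs 3, rem=1, quantum used, demote→Q1. Q0=[P3] Q1=[P1,P2,P4,P5] Q2=[]
t=15-18: P3@Q0 runs 3, rem=8, I/O yield, promote→Q0. Q0=[P3] Q1=[P1,P2,P4,P5] Q2=[]
t=18-21: P3@Q0 runs 3, rem=5, I/O yield, promote→Q0. Q0=[P3] Q1=[P1,P2,P4,P5] Q2=[]
t=21-24: P3@Q0 runs 3, rem=2, I/O yield, promote→Q0. Q0=[P3] Q1=[P1,P2,P4,P5] Q2=[]
t=24-26: P3@Q0 runs 2, rem=0, completes. Q0=[] Q1=[P1,P2,P4,P5] Q2=[]
t=26-31: P1@Q1 runs 5, rem=4, quantum used, demote→Q2. Q0=[] Q1=[P2,P4,P5] Q2=[P1]
t=31-35: P2@Q1 runs 4, rem=0, completes. Q0=[] Q1=[P4,P5] Q2=[P1]
t=35-40: P4@Q1 runs 5, rem=7, quantum used, demote→Q2. Q0=[] Q1=[P5] Q2=[P1,P4]
t=40-41: P5@Q1 runs 1, rem=0, completes. Q0=[] Q1=[] Q2=[P1,P4]
t=41-45: P1@Q2 runs 4, rem=0, completes. Q0=[] Q1=[] Q2=[P4]
t=45-52: P4@Q2 runs 7, rem=0, completes. Q0=[] Q1=[] Q2=[]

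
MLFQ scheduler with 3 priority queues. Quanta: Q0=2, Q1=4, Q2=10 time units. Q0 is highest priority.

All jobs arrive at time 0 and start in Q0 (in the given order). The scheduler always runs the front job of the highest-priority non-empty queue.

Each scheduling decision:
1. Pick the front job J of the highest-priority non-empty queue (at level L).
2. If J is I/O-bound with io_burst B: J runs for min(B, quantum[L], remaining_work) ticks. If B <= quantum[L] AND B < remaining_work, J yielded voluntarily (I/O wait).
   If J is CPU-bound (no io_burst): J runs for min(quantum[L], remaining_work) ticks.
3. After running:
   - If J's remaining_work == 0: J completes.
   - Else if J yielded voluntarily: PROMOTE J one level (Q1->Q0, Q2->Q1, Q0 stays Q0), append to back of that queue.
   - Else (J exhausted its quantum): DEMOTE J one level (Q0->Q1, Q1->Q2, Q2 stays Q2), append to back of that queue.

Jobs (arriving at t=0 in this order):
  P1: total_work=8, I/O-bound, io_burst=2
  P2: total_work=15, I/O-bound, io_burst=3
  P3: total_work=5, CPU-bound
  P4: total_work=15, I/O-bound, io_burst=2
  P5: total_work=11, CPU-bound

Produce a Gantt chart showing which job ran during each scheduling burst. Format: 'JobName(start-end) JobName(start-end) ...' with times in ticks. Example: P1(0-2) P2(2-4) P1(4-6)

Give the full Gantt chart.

Answer: P1(0-2) P2(2-4) P3(4-6) P4(6-8) P5(8-10) P1(10-12) P4(12-14) P1(14-16) P4(16-18) P1(18-20) P4(20-22) P4(22-24) P4(24-26) P4(26-28) P4(28-29) P2(29-32) P2(32-34) P3(34-37) P5(37-41) P2(41-44) P2(44-46) P2(46-49) P5(49-54)

Derivation:
t=0-2: P1@Q0 runs 2, rem=6, I/O yield, promote→Q0. Q0=[P2,P3,P4,P5,P1] Q1=[] Q2=[]
t=2-4: P2@Q0 runs 2, rem=13, quantum used, demote→Q1. Q0=[P3,P4,P5,P1] Q1=[P2] Q2=[]
t=4-6: P3@Q0 runs 2, rem=3, quantum used, demote→Q1. Q0=[P4,P5,P1] Q1=[P2,P3] Q2=[]
t=6-8: P4@Q0 runs 2, rem=13, I/O yield, promote→Q0. Q0=[P5,P1,P4] Q1=[P2,P3] Q2=[]
t=8-10: P5@Q0 runs 2, rem=9, quantum used, demote→Q1. Q0=[P1,P4] Q1=[P2,P3,P5] Q2=[]
t=10-12: P1@Q0 runs 2, rem=4, I/O yield, promote→Q0. Q0=[P4,P1] Q1=[P2,P3,P5] Q2=[]
t=12-14: P4@Q0 runs 2, rem=11, I/O yield, promote→Q0. Q0=[P1,P4] Q1=[P2,P3,P5] Q2=[]
t=14-16: P1@Q0 runs 2, rem=2, I/O yield, promote→Q0. Q0=[P4,P1] Q1=[P2,P3,P5] Q2=[]
t=16-18: P4@Q0 runs 2, rem=9, I/O yield, promote→Q0. Q0=[P1,P4] Q1=[P2,P3,P5] Q2=[]
t=18-20: P1@Q0 runs 2, rem=0, completes. Q0=[P4] Q1=[P2,P3,P5] Q2=[]
t=20-22: P4@Q0 runs 2, rem=7, I/O yield, promote→Q0. Q0=[P4] Q1=[P2,P3,P5] Q2=[]
t=22-24: P4@Q0 runs 2, rem=5, I/O yield, promote→Q0. Q0=[P4] Q1=[P2,P3,P5] Q2=[]
t=24-26: P4@Q0 runs 2, rem=3, I/O yield, promote→Q0. Q0=[P4] Q1=[P2,P3,P5] Q2=[]
t=26-28: P4@Q0 runs 2, rem=1, I/O yield, promote→Q0. Q0=[P4] Q1=[P2,P3,P5] Q2=[]
t=28-29: P4@Q0 runs 1, rem=0, completes. Q0=[] Q1=[P2,P3,P5] Q2=[]
t=29-32: P2@Q1 runs 3, rem=10, I/O yield, promote→Q0. Q0=[P2] Q1=[P3,P5] Q2=[]
t=32-34: P2@Q0 runs 2, rem=8, quantum used, demote→Q1. Q0=[] Q1=[P3,P5,P2] Q2=[]
t=34-37: P3@Q1 runs 3, rem=0, completes. Q0=[] Q1=[P5,P2] Q2=[]
t=37-41: P5@Q1 runs 4, rem=5, quantum used, demote→Q2. Q0=[] Q1=[P2] Q2=[P5]
t=41-44: P2@Q1 runs 3, rem=5, I/O yield, promote→Q0. Q0=[P2] Q1=[] Q2=[P5]
t=44-46: P2@Q0 runs 2, rem=3, quantum used, demote→Q1. Q0=[] Q1=[P2] Q2=[P5]
t=46-49: P2@Q1 runs 3, rem=0, completes. Q0=[] Q1=[] Q2=[P5]
t=49-54: P5@Q2 runs 5, rem=0, completes. Q0=[] Q1=[] Q2=[]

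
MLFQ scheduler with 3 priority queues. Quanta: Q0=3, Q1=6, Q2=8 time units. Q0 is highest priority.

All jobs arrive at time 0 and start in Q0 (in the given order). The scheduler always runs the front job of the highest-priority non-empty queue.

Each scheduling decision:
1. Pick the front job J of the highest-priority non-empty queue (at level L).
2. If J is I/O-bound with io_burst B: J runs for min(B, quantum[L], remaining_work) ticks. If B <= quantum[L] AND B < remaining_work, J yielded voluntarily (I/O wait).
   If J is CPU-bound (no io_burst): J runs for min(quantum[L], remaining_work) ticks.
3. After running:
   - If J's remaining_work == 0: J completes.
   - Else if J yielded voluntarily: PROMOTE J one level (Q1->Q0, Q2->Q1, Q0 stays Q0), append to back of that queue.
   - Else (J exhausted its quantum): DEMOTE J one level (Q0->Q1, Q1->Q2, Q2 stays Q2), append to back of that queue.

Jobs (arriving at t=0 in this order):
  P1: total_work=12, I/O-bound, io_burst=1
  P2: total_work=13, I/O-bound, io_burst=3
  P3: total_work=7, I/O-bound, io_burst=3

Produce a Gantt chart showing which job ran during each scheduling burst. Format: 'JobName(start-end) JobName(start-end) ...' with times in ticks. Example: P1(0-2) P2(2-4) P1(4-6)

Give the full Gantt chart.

Answer: P1(0-1) P2(1-4) P3(4-7) P1(7-8) P2(8-11) P3(11-14) P1(14-15) P2(15-18) P3(18-19) P1(19-20) P2(20-23) P1(23-24) P2(24-25) P1(25-26) P1(26-27) P1(27-28) P1(28-29) P1(29-30) P1(30-31) P1(31-32)

Derivation:
t=0-1: P1@Q0 runs 1, rem=11, I/O yield, promote→Q0. Q0=[P2,P3,P1] Q1=[] Q2=[]
t=1-4: P2@Q0 runs 3, rem=10, I/O yield, promote→Q0. Q0=[P3,P1,P2] Q1=[] Q2=[]
t=4-7: P3@Q0 runs 3, rem=4, I/O yield, promote→Q0. Q0=[P1,P2,P3] Q1=[] Q2=[]
t=7-8: P1@Q0 runs 1, rem=10, I/O yield, promote→Q0. Q0=[P2,P3,P1] Q1=[] Q2=[]
t=8-11: P2@Q0 runs 3, rem=7, I/O yield, promote→Q0. Q0=[P3,P1,P2] Q1=[] Q2=[]
t=11-14: P3@Q0 runs 3, rem=1, I/O yield, promote→Q0. Q0=[P1,P2,P3] Q1=[] Q2=[]
t=14-15: P1@Q0 runs 1, rem=9, I/O yield, promote→Q0. Q0=[P2,P3,P1] Q1=[] Q2=[]
t=15-18: P2@Q0 runs 3, rem=4, I/O yield, promote→Q0. Q0=[P3,P1,P2] Q1=[] Q2=[]
t=18-19: P3@Q0 runs 1, rem=0, completes. Q0=[P1,P2] Q1=[] Q2=[]
t=19-20: P1@Q0 runs 1, rem=8, I/O yield, promote→Q0. Q0=[P2,P1] Q1=[] Q2=[]
t=20-23: P2@Q0 runs 3, rem=1, I/O yield, promote→Q0. Q0=[P1,P2] Q1=[] Q2=[]
t=23-24: P1@Q0 runs 1, rem=7, I/O yield, promote→Q0. Q0=[P2,P1] Q1=[] Q2=[]
t=24-25: P2@Q0 runs 1, rem=0, completes. Q0=[P1] Q1=[] Q2=[]
t=25-26: P1@Q0 runs 1, rem=6, I/O yield, promote→Q0. Q0=[P1] Q1=[] Q2=[]
t=26-27: P1@Q0 runs 1, rem=5, I/O yield, promote→Q0. Q0=[P1] Q1=[] Q2=[]
t=27-28: P1@Q0 runs 1, rem=4, I/O yield, promote→Q0. Q0=[P1] Q1=[] Q2=[]
t=28-29: P1@Q0 runs 1, rem=3, I/O yield, promote→Q0. Q0=[P1] Q1=[] Q2=[]
t=29-30: P1@Q0 runs 1, rem=2, I/O yield, promote→Q0. Q0=[P1] Q1=[] Q2=[]
t=30-31: P1@Q0 runs 1, rem=1, I/O yield, promote→Q0. Q0=[P1] Q1=[] Q2=[]
t=31-32: P1@Q0 runs 1, rem=0, completes. Q0=[] Q1=[] Q2=[]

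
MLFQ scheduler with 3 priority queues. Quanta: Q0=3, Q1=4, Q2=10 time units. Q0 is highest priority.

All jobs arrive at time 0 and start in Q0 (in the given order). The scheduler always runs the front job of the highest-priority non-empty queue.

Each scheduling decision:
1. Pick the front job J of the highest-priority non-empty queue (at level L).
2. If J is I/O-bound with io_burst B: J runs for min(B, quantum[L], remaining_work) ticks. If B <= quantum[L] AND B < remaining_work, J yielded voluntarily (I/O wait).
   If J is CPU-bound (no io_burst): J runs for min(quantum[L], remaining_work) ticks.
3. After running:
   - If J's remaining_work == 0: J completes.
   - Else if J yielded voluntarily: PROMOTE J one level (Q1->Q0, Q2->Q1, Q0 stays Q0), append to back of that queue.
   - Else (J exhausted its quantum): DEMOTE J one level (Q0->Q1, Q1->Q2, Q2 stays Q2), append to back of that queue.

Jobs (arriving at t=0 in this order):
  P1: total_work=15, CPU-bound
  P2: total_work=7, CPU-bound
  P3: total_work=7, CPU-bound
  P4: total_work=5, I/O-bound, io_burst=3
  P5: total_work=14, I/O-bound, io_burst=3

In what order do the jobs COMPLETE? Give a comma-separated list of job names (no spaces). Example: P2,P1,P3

Answer: P4,P5,P2,P3,P1

Derivation:
t=0-3: P1@Q0 runs 3, rem=12, quantum used, demote→Q1. Q0=[P2,P3,P4,P5] Q1=[P1] Q2=[]
t=3-6: P2@Q0 runs 3, rem=4, quantum used, demote→Q1. Q0=[P3,P4,P5] Q1=[P1,P2] Q2=[]
t=6-9: P3@Q0 runs 3, rem=4, quantum used, demote→Q1. Q0=[P4,P5] Q1=[P1,P2,P3] Q2=[]
t=9-12: P4@Q0 runs 3, rem=2, I/O yield, promote→Q0. Q0=[P5,P4] Q1=[P1,P2,P3] Q2=[]
t=12-15: P5@Q0 runs 3, rem=11, I/O yield, promote→Q0. Q0=[P4,P5] Q1=[P1,P2,P3] Q2=[]
t=15-17: P4@Q0 runs 2, rem=0, completes. Q0=[P5] Q1=[P1,P2,P3] Q2=[]
t=17-20: P5@Q0 runs 3, rem=8, I/O yield, promote→Q0. Q0=[P5] Q1=[P1,P2,P3] Q2=[]
t=20-23: P5@Q0 runs 3, rem=5, I/O yield, promote→Q0. Q0=[P5] Q1=[P1,P2,P3] Q2=[]
t=23-26: P5@Q0 runs 3, rem=2, I/O yield, promote→Q0. Q0=[P5] Q1=[P1,P2,P3] Q2=[]
t=26-28: P5@Q0 runs 2, rem=0, completes. Q0=[] Q1=[P1,P2,P3] Q2=[]
t=28-32: P1@Q1 runs 4, rem=8, quantum used, demote→Q2. Q0=[] Q1=[P2,P3] Q2=[P1]
t=32-36: P2@Q1 runs 4, rem=0, completes. Q0=[] Q1=[P3] Q2=[P1]
t=36-40: P3@Q1 runs 4, rem=0, completes. Q0=[] Q1=[] Q2=[P1]
t=40-48: P1@Q2 runs 8, rem=0, completes. Q0=[] Q1=[] Q2=[]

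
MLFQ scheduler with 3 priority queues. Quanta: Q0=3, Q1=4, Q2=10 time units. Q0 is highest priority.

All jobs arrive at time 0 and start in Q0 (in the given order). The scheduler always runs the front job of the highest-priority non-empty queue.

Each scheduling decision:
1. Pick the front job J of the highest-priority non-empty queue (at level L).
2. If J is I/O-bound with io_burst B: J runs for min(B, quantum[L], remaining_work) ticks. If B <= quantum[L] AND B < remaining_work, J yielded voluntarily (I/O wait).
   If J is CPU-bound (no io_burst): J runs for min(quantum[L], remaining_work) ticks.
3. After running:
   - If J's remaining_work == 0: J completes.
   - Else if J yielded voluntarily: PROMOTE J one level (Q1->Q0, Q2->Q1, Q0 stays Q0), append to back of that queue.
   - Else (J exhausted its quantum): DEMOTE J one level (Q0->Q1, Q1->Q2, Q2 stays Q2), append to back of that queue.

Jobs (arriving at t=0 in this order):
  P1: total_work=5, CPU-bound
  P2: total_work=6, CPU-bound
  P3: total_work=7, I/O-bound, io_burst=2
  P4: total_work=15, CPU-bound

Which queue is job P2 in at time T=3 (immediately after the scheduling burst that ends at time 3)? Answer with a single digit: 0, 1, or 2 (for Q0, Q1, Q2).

Answer: 0

Derivation:
t=0-3: P1@Q0 runs 3, rem=2, quantum used, demote→Q1. Q0=[P2,P3,P4] Q1=[P1] Q2=[]
t=3-6: P2@Q0 runs 3, rem=3, quantum used, demote→Q1. Q0=[P3,P4] Q1=[P1,P2] Q2=[]
t=6-8: P3@Q0 runs 2, rem=5, I/O yield, promote→Q0. Q0=[P4,P3] Q1=[P1,P2] Q2=[]
t=8-11: P4@Q0 runs 3, rem=12, quantum used, demote→Q1. Q0=[P3] Q1=[P1,P2,P4] Q2=[]
t=11-13: P3@Q0 runs 2, rem=3, I/O yield, promote→Q0. Q0=[P3] Q1=[P1,P2,P4] Q2=[]
t=13-15: P3@Q0 runs 2, rem=1, I/O yield, promote→Q0. Q0=[P3] Q1=[P1,P2,P4] Q2=[]
t=15-16: P3@Q0 runs 1, rem=0, completes. Q0=[] Q1=[P1,P2,P4] Q2=[]
t=16-18: P1@Q1 runs 2, rem=0, completes. Q0=[] Q1=[P2,P4] Q2=[]
t=18-21: P2@Q1 runs 3, rem=0, completes. Q0=[] Q1=[P4] Q2=[]
t=21-25: P4@Q1 runs 4, rem=8, quantum used, demote→Q2. Q0=[] Q1=[] Q2=[P4]
t=25-33: P4@Q2 runs 8, rem=0, completes. Q0=[] Q1=[] Q2=[]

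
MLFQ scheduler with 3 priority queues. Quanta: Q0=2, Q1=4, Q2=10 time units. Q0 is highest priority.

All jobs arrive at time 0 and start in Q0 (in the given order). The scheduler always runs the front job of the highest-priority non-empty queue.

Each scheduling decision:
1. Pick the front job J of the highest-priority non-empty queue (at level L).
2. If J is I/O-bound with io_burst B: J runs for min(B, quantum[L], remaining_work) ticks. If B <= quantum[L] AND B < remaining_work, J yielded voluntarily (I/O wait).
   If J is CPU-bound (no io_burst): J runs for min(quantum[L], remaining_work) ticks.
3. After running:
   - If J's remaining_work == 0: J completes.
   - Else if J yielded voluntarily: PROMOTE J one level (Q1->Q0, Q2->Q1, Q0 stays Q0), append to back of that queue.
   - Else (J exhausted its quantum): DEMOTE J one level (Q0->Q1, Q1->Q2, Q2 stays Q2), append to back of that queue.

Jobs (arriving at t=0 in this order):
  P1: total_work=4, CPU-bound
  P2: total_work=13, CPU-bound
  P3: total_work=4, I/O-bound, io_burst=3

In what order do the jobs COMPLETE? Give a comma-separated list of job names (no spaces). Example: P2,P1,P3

t=0-2: P1@Q0 runs 2, rem=2, quantum used, demote→Q1. Q0=[P2,P3] Q1=[P1] Q2=[]
t=2-4: P2@Q0 runs 2, rem=11, quantum used, demote→Q1. Q0=[P3] Q1=[P1,P2] Q2=[]
t=4-6: P3@Q0 runs 2, rem=2, quantum used, demote→Q1. Q0=[] Q1=[P1,P2,P3] Q2=[]
t=6-8: P1@Q1 runs 2, rem=0, completes. Q0=[] Q1=[P2,P3] Q2=[]
t=8-12: P2@Q1 runs 4, rem=7, quantum used, demote→Q2. Q0=[] Q1=[P3] Q2=[P2]
t=12-14: P3@Q1 runs 2, rem=0, completes. Q0=[] Q1=[] Q2=[P2]
t=14-21: P2@Q2 runs 7, rem=0, completes. Q0=[] Q1=[] Q2=[]

Answer: P1,P3,P2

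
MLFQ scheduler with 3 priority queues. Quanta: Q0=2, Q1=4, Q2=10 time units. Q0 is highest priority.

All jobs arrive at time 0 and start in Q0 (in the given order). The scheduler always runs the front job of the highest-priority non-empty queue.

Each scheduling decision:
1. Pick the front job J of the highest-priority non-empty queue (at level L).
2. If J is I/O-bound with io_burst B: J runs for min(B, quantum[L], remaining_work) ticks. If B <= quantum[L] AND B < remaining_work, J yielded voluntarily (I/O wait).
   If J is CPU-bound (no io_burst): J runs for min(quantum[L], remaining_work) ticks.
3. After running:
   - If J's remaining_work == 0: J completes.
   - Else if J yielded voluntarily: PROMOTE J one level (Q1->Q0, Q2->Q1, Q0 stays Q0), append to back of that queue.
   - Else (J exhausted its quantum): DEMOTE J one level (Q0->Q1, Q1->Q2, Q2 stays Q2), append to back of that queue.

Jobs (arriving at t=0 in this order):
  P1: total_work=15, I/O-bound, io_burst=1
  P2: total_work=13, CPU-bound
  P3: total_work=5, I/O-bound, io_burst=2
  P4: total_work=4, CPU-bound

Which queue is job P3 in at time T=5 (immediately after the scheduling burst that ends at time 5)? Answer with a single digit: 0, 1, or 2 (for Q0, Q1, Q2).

Answer: 0

Derivation:
t=0-1: P1@Q0 runs 1, rem=14, I/O yield, promote→Q0. Q0=[P2,P3,P4,P1] Q1=[] Q2=[]
t=1-3: P2@Q0 runs 2, rem=11, quantum used, demote→Q1. Q0=[P3,P4,P1] Q1=[P2] Q2=[]
t=3-5: P3@Q0 runs 2, rem=3, I/O yield, promote→Q0. Q0=[P4,P1,P3] Q1=[P2] Q2=[]
t=5-7: P4@Q0 runs 2, rem=2, quantum used, demote→Q1. Q0=[P1,P3] Q1=[P2,P4] Q2=[]
t=7-8: P1@Q0 runs 1, rem=13, I/O yield, promote→Q0. Q0=[P3,P1] Q1=[P2,P4] Q2=[]
t=8-10: P3@Q0 runs 2, rem=1, I/O yield, promote→Q0. Q0=[P1,P3] Q1=[P2,P4] Q2=[]
t=10-11: P1@Q0 runs 1, rem=12, I/O yield, promote→Q0. Q0=[P3,P1] Q1=[P2,P4] Q2=[]
t=11-12: P3@Q0 runs 1, rem=0, completes. Q0=[P1] Q1=[P2,P4] Q2=[]
t=12-13: P1@Q0 runs 1, rem=11, I/O yield, promote→Q0. Q0=[P1] Q1=[P2,P4] Q2=[]
t=13-14: P1@Q0 runs 1, rem=10, I/O yield, promote→Q0. Q0=[P1] Q1=[P2,P4] Q2=[]
t=14-15: P1@Q0 runs 1, rem=9, I/O yield, promote→Q0. Q0=[P1] Q1=[P2,P4] Q2=[]
t=15-16: P1@Q0 runs 1, rem=8, I/O yield, promote→Q0. Q0=[P1] Q1=[P2,P4] Q2=[]
t=16-17: P1@Q0 runs 1, rem=7, I/O yield, promote→Q0. Q0=[P1] Q1=[P2,P4] Q2=[]
t=17-18: P1@Q0 runs 1, rem=6, I/O yield, promote→Q0. Q0=[P1] Q1=[P2,P4] Q2=[]
t=18-19: P1@Q0 runs 1, rem=5, I/O yield, promote→Q0. Q0=[P1] Q1=[P2,P4] Q2=[]
t=19-20: P1@Q0 runs 1, rem=4, I/O yield, promote→Q0. Q0=[P1] Q1=[P2,P4] Q2=[]
t=20-21: P1@Q0 runs 1, rem=3, I/O yield, promote→Q0. Q0=[P1] Q1=[P2,P4] Q2=[]
t=21-22: P1@Q0 runs 1, rem=2, I/O yield, promote→Q0. Q0=[P1] Q1=[P2,P4] Q2=[]
t=22-23: P1@Q0 runs 1, rem=1, I/O yield, promote→Q0. Q0=[P1] Q1=[P2,P4] Q2=[]
t=23-24: P1@Q0 runs 1, rem=0, completes. Q0=[] Q1=[P2,P4] Q2=[]
t=24-28: P2@Q1 runs 4, rem=7, quantum used, demote→Q2. Q0=[] Q1=[P4] Q2=[P2]
t=28-30: P4@Q1 runs 2, rem=0, completes. Q0=[] Q1=[] Q2=[P2]
t=30-37: P2@Q2 runs 7, rem=0, completes. Q0=[] Q1=[] Q2=[]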